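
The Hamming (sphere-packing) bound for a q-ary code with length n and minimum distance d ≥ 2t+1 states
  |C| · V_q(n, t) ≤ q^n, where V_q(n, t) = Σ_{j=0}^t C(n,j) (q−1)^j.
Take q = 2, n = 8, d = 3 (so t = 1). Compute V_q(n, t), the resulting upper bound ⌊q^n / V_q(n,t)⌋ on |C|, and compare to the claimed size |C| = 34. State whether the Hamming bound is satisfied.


V_q(n, t) = 9, q^n = 256, Hamming bound = 28, |C| = 34 > bound (violated).

Step 1: Compute V_q(n, t) = Σ_{j=0}^1 C(n, j) (q−1)^j.
  j = 0: C(8,0)·(1)^0 = 1·1 = 1.
  j = 1: C(8,1)·(1)^1 = 8·1 = 8.
  V_q(n, t) = 1 + 8 = 9.
Step 2: q^n = 2^8 = 256.
Step 3: Hamming bound ⌊q^n / V_q(n,t)⌋ = ⌊256/9⌋ = 28.
Step 4: Compare |C| = 34 to 28: violated.
The claimed |C| lies above the Hamming bound, so no 2-ary code of length 8 with d ≥ 3 can have 34 codewords.


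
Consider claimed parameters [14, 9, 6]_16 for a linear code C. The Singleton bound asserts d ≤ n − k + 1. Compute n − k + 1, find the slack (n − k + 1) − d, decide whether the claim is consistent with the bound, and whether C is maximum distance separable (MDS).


Singleton RHS = n − k + 1 = 6, slack = 0, bound satisfied, MDS.

Singleton bound: d ≤ n − k + 1.
Here n = 14, k = 9, so n − k + 1 = 6.
Given d = 6, check d ≤ 6: YES.
Slack = (n − k + 1) − d = 0.
The code is MDS (slack = 0).
Description: the claimed parameters are [14, 9, 6]_16; such a code would be MDS (meets Singleton bound).


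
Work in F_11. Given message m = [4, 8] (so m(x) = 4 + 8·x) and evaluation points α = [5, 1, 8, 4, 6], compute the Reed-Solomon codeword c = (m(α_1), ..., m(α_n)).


c = [0, 1, 2, 3, 8]

Message polynomial: m(x) = 4 + 8·x (mod 11).
For each evaluation point α_i, compute m(α_i) mod 11:
  α_1 = 5: Horner steps 8 → 0, so m(5) = 0.
  α_2 = 1: Horner steps 8 → 1, so m(1) = 1.
  α_3 = 8: Horner steps 8 → 2, so m(8) = 2.
  α_4 = 4: Horner steps 8 → 3, so m(4) = 3.
  α_5 = 6: Horner steps 8 → 8, so m(6) = 8.
Codeword c = [0, 1, 2, 3, 8] ∈ F_11^5.


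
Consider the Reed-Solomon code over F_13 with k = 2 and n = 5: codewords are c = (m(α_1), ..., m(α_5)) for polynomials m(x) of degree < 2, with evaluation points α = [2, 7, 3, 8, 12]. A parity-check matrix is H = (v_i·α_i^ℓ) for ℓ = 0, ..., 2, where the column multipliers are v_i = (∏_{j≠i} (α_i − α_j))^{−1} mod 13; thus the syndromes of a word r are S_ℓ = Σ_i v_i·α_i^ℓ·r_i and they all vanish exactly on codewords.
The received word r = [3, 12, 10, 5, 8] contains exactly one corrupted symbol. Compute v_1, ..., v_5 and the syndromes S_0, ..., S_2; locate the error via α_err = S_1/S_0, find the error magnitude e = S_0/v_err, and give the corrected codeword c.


S = (9, 7, 4), error at position 4, error magnitude e = 12, c = [3, 12, 10, 6, 8].

Step 1: column multipliers v_i = (∏_{j≠i}(α_i − α_j))^{−1} mod 13.
  i = 1 (α = 2): (2−7)(2−3)(2−8)(2−12) = (−5)·(−1)·(−6)·(−10) = 300 ≡ 1, so v_1 = 1^{−1} = 1 (mod 13).
  i = 2 (α = 7): (7−2)(7−3)(7−8)(7−12) = 5·4·(−1)·(−5) = 100 ≡ 9, so v_2 = 9^{−1} = 3 (mod 13).
  i = 3 (α = 3): (3−2)(3−7)(3−8)(3−12) = 1·(−4)·(−5)·(−9) = −180 ≡ 2, so v_3 = 2^{−1} = 7 (mod 13).
  i = 4 (α = 8): (8−2)(8−7)(8−3)(8−12) = 6·1·5·(−4) = −120 ≡ 10, so v_4 = 10^{−1} = 4 (mod 13).
  i = 5 (α = 12): (12−2)(12−7)(12−3)(12−8) = 10·5·9·4 = 1800 ≡ 6, so v_5 = 6^{−1} = 11 (mod 13).
  v = [1, 3, 7, 4, 11].
Step 2: syndromes of r = [3, 12, 10, 5, 8] (all sums mod 13).
  S_0 = Σ v_i r_i = 1·3 + 3·12 + 7·10 + 4·5 + 11·8 = 217 ≡ 9.
  S_1 = Σ v_i α_i r_i = 1·2·3 + 3·7·12 + 7·3·10 + 4·8·5 + 11·12·8 = 1684 ≡ 7.
  α_i^2 mod 13 = [4, 10, 9, 12, 1].
  S_2 = Σ v_i α_i^2 r_i = 1·4·3 + 3·10·12 + 7·9·10 + 4·12·5 + 11·1·8 = 1330 ≡ 4.
  S = (9, 7, 4) ≠ 0, so r is not a codeword (an error is present).
Step 3: locate the error. For a single error e at position i, S_ℓ = v_i·e·α_i^ℓ, so α_err = S_1/S_0.
  S_0^{−1} = 9^{−1} = 3 (mod 13), so α_err = 7·3 = 21 ≡ 8 = α_4. Error position i = 4.
  Consistency check: S_2/S_1 = 4·2 = 8 ≡ 8 = α_err ✓ (single-error assumption holds).
Step 4: error magnitude e = S_0/v_4 = S_0·∏_{j≠4}(α_4 − α_j) = 9·10 = 90 ≡ 12 (mod 13).
Step 5: correct position 4: c_4 = r_4 − e = 5 − 12 ≡ 6 (mod 13). Hence c = [3, 12, 10, 6, 8].
  Check: interpolating c through the α_i gives m(x) = 2 + 7·x (degree < 2) with m(α_i) = c_i for every i, so c is indeed a codeword.


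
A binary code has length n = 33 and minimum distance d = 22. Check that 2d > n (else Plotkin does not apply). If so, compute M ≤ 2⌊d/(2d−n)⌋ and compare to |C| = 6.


Plotkin bound M ≤ 4; given |C| = 6 > bound (violated).

Check applicability: 2d = 44, n = 33.
2d − n = 11 > 0, so Plotkin applies.
Compute d/(2d−n) = 22/11 ≈ 2.0000.
⌊d/(2d−n)⌋ = 2.
Plotkin bound: M ≤ 2·2 = 4.
Given |C| = 6, check: VIOLATED.
This |C| is above the Plotkin bound, so no binary code with n = 33, d = 22 and 6 codewords exists.


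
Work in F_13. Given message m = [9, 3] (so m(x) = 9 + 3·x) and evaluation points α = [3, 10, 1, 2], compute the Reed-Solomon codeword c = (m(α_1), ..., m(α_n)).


c = [5, 0, 12, 2]

Message polynomial: m(x) = 9 + 3·x (mod 13).
For each evaluation point α_i, compute m(α_i) mod 13:
  α_1 = 3: Horner steps 3 → 5, so m(3) = 5.
  α_2 = 10: Horner steps 3 → 0, so m(10) = 0.
  α_3 = 1: Horner steps 3 → 12, so m(1) = 12.
  α_4 = 2: Horner steps 3 → 2, so m(2) = 2.
Codeword c = [5, 0, 12, 2] ∈ F_13^4.


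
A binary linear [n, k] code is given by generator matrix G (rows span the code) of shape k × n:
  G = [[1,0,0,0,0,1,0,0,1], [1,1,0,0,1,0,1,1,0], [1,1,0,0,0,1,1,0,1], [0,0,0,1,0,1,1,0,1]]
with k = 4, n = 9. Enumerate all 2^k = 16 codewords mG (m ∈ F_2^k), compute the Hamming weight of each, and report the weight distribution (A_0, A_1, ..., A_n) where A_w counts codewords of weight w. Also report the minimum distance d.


Weight distribution: A_0 = 1, A_2 = 1, A_3 = 4, A_4 = 5, A_5 = 2, A_6 = 1, A_7 = 2. Minimum distance d = 2.

Enumerate all 2^4 = 16 messages m ∈ F_2^4.
For each, compute codeword c = mG in F_2^9, then tally its weight.
  m = 0000 → c = 000000000, weight = 0.
  m = 1000 → c = 100001001, weight = 3.
  m = 0100 → c = 110010110, weight = 5.
  m = 1100 → c = 010011111, weight = 6.
  m = 0010 → c = 110001101, weight = 5.
  m = 1010 → c = 010000100, weight = 2.
  m = 0110 → c = 000011011, weight = 4.
  m = 1110 → c = 100010010, weight = 3.
  m = 0001 → c = 000101101, weight = 4.
  m = 1001 → c = 100100100, weight = 3.
  m = 0101 → c = 110111011, weight = 7.
  m = 1101 → c = 010110010, weight = 4.
  m = 0011 → c = 110100000, weight = 3.
  m = 1011 → c = 010101001, weight = 4.
  m = 0111 → c = 000110110, weight = 4.
  m = 1111 → c = 100111111, weight = 7.
Tally weights:
  weight 0: 1 codewords.
  weight 2: 1 codewords.
  weight 3: 4 codewords.
  weight 4: 5 codewords.
  weight 5: 2 codewords.
  weight 6: 1 codewords.
  weight 7: 2 codewords.
Minimum distance d = smallest w > 0 with A_w > 0 = 2.
Sanity: Σ A_w = 16 = 2^4 = 16 ✓.


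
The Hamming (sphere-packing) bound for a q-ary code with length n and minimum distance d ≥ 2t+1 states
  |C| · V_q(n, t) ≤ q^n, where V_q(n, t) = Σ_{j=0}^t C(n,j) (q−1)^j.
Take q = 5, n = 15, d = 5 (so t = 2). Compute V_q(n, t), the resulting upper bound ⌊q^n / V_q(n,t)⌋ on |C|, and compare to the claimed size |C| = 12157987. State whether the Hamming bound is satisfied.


V_q(n, t) = 1741, q^n = 30517578125, Hamming bound = 17528764, |C| = 12157987 ≤ bound (satisfied).

Step 1: Compute V_q(n, t) = Σ_{j=0}^2 C(n, j) (q−1)^j.
  j = 0: C(15,0)·(4)^0 = 1·1 = 1.
  j = 1: C(15,1)·(4)^1 = 15·4 = 60.
  j = 2: C(15,2)·(4)^2 = 105·16 = 1680.
  V_q(n, t) = 1 + 60 + 1680 = 1741.
Step 2: q^n = 5^15 = 30517578125.
Step 3: Hamming bound ⌊q^n / V_q(n,t)⌋ = ⌊30517578125/1741⌋ = 17528764.
Step 4: Compare |C| = 12157987 to 17528764: satisfied.
The claimed |C| lies below the Hamming bound.


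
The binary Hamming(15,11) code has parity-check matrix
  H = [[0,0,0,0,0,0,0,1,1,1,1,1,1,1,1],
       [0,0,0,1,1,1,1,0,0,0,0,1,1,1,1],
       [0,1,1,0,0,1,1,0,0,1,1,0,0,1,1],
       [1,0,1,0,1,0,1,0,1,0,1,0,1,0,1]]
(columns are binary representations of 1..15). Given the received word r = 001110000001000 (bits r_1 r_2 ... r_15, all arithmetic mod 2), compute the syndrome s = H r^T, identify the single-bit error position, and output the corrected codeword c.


s = (1, 1, 1, 0)^T, error position = 14, corrected codeword c = 001110000001010

Compute s = H r^T mod 2 one row at a time:
  s_1 = 0 + 0 + 0 + 0 + 1 + 0 + 0 + 0 = 1 ≡ 1 (mod 2).
  s_2 = 1 + 1 + 0 + 0 + 1 + 0 + 0 + 0 = 3 ≡ 1 (mod 2).
  s_3 = 0 + 1 + 0 + 0 + 0 + 0 + 0 + 0 = 1 ≡ 1 (mod 2).
  s_4 = 0 + 1 + 1 + 0 + 0 + 0 + 0 + 0 = 2 ≡ 0 (mod 2).
s = (1, 1, 1, 0)^T — this equals column 14 of H (binary 1110), so error is at position 14.
Correct: flip bit 14 of r = 001110000001000 to get c = 001110000001010.


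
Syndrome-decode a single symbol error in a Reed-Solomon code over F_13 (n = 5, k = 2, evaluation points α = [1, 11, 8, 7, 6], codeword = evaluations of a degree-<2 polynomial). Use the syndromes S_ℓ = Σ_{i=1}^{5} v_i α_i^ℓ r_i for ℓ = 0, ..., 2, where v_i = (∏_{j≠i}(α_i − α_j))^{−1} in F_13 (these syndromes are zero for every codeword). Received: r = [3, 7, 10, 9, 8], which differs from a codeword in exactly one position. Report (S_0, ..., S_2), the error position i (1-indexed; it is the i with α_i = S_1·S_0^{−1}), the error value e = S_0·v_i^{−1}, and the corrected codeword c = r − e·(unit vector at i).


S = (10, 6, 1), error at position 2, error magnitude e = 7, c = [3, 0, 10, 9, 8].

Step 1: column multipliers v_i = (∏_{j≠i}(α_i − α_j))^{−1} mod 13.
  i = 1 (α = 1): (1−11)(1−8)(1−7)(1−6) = (−10)·(−7)·(−6)·(−5) = 2100 ≡ 7, so v_1 = 7^{−1} = 2 (mod 13).
  i = 2 (α = 11): (11−1)(11−8)(11−7)(11−6) = 10·3·4·5 = 600 ≡ 2, so v_2 = 2^{−1} = 7 (mod 13).
  i = 3 (α = 8): (8−1)(8−11)(8−7)(8−6) = 7·(−3)·1·2 = −42 ≡ 10, so v_3 = 10^{−1} = 4 (mod 13).
  i = 4 (α = 7): (7−1)(7−11)(7−8)(7−6) = 6·(−4)·(−1)·1 = 24 ≡ 11, so v_4 = 11^{−1} = 6 (mod 13).
  i = 5 (α = 6): (6−1)(6−11)(6−8)(6−7) = 5·(−5)·(−2)·(−1) = −50 ≡ 2, so v_5 = 2^{−1} = 7 (mod 13).
  v = [2, 7, 4, 6, 7].
Step 2: syndromes of r = [3, 7, 10, 9, 8] (all sums mod 13).
  S_0 = Σ v_i r_i = 2·3 + 7·7 + 4·10 + 6·9 + 7·8 = 205 ≡ 10.
  S_1 = Σ v_i α_i r_i = 2·1·3 + 7·11·7 + 4·8·10 + 6·7·9 + 7·6·8 = 1579 ≡ 6.
  α_i^2 mod 13 = [1, 4, 12, 10, 10].
  S_2 = Σ v_i α_i^2 r_i = 2·1·3 + 7·4·7 + 4·12·10 + 6·10·9 + 7·10·8 = 1782 ≡ 1.
  S = (10, 6, 1) ≠ 0, so r is not a codeword (an error is present).
Step 3: locate the error. For a single error e at position i, S_ℓ = v_i·e·α_i^ℓ, so α_err = S_1/S_0.
  S_0^{−1} = 10^{−1} = 4 (mod 13), so α_err = 6·4 = 24 ≡ 11 = α_2. Error position i = 2.
  Consistency check: S_2/S_1 = 1·11 = 11 ≡ 11 = α_err ✓ (single-error assumption holds).
Step 4: error magnitude e = S_0/v_2 = S_0·∏_{j≠2}(α_2 − α_j) = 10·2 = 20 ≡ 7 (mod 13).
Step 5: correct position 2: c_2 = r_2 − e = 7 − 7 ≡ 0 (mod 13). Hence c = [3, 0, 10, 9, 8].
  Check: interpolating c through the α_i gives m(x) = 2 + 1·x (degree < 2) with m(α_i) = c_i for every i, so c is indeed a codeword.


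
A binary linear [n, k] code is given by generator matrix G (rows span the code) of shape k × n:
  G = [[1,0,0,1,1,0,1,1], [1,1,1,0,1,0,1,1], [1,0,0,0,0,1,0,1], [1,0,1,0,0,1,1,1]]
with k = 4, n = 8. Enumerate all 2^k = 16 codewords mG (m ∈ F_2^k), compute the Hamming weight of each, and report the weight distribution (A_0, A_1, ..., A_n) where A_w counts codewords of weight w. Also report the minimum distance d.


Weight distribution: A_0 = 1, A_2 = 1, A_3 = 4, A_4 = 3, A_5 = 4, A_6 = 3. Minimum distance d = 2.

Enumerate all 2^4 = 16 messages m ∈ F_2^4.
For each, compute codeword c = mG in F_2^8, then tally its weight.
  m = 0000 → c = 00000000, weight = 0.
  m = 1000 → c = 10011011, weight = 5.
  m = 0100 → c = 11101011, weight = 6.
  m = 1100 → c = 01110000, weight = 3.
  m = 0010 → c = 10000101, weight = 3.
  m = 1010 → c = 00011110, weight = 4.
  m = 0110 → c = 01101110, weight = 5.
  m = 1110 → c = 11110101, weight = 6.
  m = 0001 → c = 10100111, weight = 5.
  m = 1001 → c = 00111100, weight = 4.
  m = 0101 → c = 01001100, weight = 3.
  m = 1101 → c = 11010111, weight = 6.
  m = 0011 → c = 00100010, weight = 2.
  m = 1011 → c = 10111001, weight = 5.
  m = 0111 → c = 11001001, weight = 4.
  m = 1111 → c = 01010010, weight = 3.
Tally weights:
  weight 0: 1 codewords.
  weight 2: 1 codewords.
  weight 3: 4 codewords.
  weight 4: 3 codewords.
  weight 5: 4 codewords.
  weight 6: 3 codewords.
Minimum distance d = smallest w > 0 with A_w > 0 = 2.
Sanity: Σ A_w = 16 = 2^4 = 16 ✓.


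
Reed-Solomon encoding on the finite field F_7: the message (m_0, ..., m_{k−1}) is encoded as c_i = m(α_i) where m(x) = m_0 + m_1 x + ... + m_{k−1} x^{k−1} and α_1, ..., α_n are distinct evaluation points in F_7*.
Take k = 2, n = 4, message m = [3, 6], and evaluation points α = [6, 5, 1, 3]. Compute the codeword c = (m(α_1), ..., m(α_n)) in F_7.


c = [4, 5, 2, 0]

Message polynomial: m(x) = 3 + 6·x (mod 7).
For each evaluation point α_i, compute m(α_i) mod 7:
  α_1 = 6: Horner steps 6 → 4, so m(6) = 4.
  α_2 = 5: Horner steps 6 → 5, so m(5) = 5.
  α_3 = 1: Horner steps 6 → 2, so m(1) = 2.
  α_4 = 3: Horner steps 6 → 0, so m(3) = 0.
Codeword c = [4, 5, 2, 0] ∈ F_7^4.


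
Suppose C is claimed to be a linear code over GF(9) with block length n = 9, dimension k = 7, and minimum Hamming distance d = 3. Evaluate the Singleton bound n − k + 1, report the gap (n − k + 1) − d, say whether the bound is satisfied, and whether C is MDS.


Singleton RHS = n − k + 1 = 3, slack = 0, bound satisfied, MDS.

Singleton bound: d ≤ n − k + 1.
Here n = 9, k = 7, so n − k + 1 = 3.
Given d = 3, check d ≤ 3: YES.
Slack = (n − k + 1) − d = 0.
The code is MDS (slack = 0).
Description: the claimed parameters are [9, 7, 3]_9; such a code would be MDS (meets Singleton bound).


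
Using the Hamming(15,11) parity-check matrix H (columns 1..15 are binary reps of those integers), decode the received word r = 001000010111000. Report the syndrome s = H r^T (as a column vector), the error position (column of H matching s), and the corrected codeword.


s = (0, 1, 1, 0)^T, error position = 6, corrected codeword c = 001001010111000

Compute s = H r^T mod 2 one row at a time:
  s_1 = 1 + 0 + 1 + 1 + 1 + 0 + 0 + 0 = 4 ≡ 0 (mod 2).
  s_2 = 0 + 0 + 0 + 0 + 1 + 0 + 0 + 0 = 1 ≡ 1 (mod 2).
  s_3 = 0 + 1 + 0 + 0 + 1 + 1 + 0 + 0 = 3 ≡ 1 (mod 2).
  s_4 = 0 + 1 + 0 + 0 + 0 + 1 + 0 + 0 = 2 ≡ 0 (mod 2).
s = (0, 1, 1, 0)^T — this equals column 6 of H (binary 0110), so error is at position 6.
Correct: flip bit 6 of r = 001000010111000 to get c = 001001010111000.


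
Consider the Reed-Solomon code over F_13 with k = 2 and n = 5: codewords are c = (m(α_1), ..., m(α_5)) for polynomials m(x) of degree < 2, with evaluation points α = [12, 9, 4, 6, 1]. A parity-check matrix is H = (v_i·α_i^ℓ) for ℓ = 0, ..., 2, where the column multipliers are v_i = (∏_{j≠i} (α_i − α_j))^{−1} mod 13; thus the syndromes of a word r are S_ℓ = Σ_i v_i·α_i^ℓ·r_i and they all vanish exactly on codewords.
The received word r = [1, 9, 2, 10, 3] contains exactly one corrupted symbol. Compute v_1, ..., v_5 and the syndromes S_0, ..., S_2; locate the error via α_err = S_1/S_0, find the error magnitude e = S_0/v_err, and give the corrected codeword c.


S = (10, 3, 10), error at position 1, error magnitude e = 6, c = [8, 9, 2, 10, 3].

Step 1: column multipliers v_i = (∏_{j≠i}(α_i − α_j))^{−1} mod 13.
  i = 1 (α = 12): (12−9)(12−4)(12−6)(12−1) = 3·8·6·11 = 1584 ≡ 11, so v_1 = 11^{−1} = 6 (mod 13).
  i = 2 (α = 9): (9−12)(9−4)(9−6)(9−1) = (−3)·5·3·8 = −360 ≡ 4, so v_2 = 4^{−1} = 10 (mod 13).
  i = 3 (α = 4): (4−12)(4−9)(4−6)(4−1) = (−8)·(−5)·(−2)·3 = −240 ≡ 7, so v_3 = 7^{−1} = 2 (mod 13).
  i = 4 (α = 6): (6−12)(6−9)(6−4)(6−1) = (−6)·(−3)·2·5 = 180 ≡ 11, so v_4 = 11^{−1} = 6 (mod 13).
  i = 5 (α = 1): (1−12)(1−9)(1−4)(1−6) = (−11)·(−8)·(−3)·(−5) = 1320 ≡ 7, so v_5 = 7^{−1} = 2 (mod 13).
  v = [6, 10, 2, 6, 2].
Step 2: syndromes of r = [1, 9, 2, 10, 3] (all sums mod 13).
  S_0 = Σ v_i r_i = 6·1 + 10·9 + 2·2 + 6·10 + 2·3 = 166 ≡ 10.
  S_1 = Σ v_i α_i r_i = 6·12·1 + 10·9·9 + 2·4·2 + 6·6·10 + 2·1·3 = 1264 ≡ 3.
  α_i^2 mod 13 = [1, 3, 3, 10, 1].
  S_2 = Σ v_i α_i^2 r_i = 6·1·1 + 10·3·9 + 2·3·2 + 6·10·10 + 2·1·3 = 894 ≡ 10.
  S = (10, 3, 10) ≠ 0, so r is not a codeword (an error is present).
Step 3: locate the error. For a single error e at position i, S_ℓ = v_i·e·α_i^ℓ, so α_err = S_1/S_0.
  S_0^{−1} = 10^{−1} = 4 (mod 13), so α_err = 3·4 = 12 ≡ 12 = α_1. Error position i = 1.
  Consistency check: S_2/S_1 = 10·9 = 90 ≡ 12 = α_err ✓ (single-error assumption holds).
Step 4: error magnitude e = S_0/v_1 = S_0·∏_{j≠1}(α_1 − α_j) = 10·11 = 110 ≡ 6 (mod 13).
Step 5: correct position 1: c_1 = r_1 − e = 1 − 6 ≡ 8 (mod 13). Hence c = [8, 9, 2, 10, 3].
  Check: interpolating c through the α_i gives m(x) = 12 + 4·x (degree < 2) with m(α_i) = c_i for every i, so c is indeed a codeword.


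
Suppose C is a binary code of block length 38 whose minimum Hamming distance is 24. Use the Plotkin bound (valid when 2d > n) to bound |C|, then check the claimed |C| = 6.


Plotkin bound M ≤ 4; given |C| = 6 > bound (violated).

Check applicability: 2d = 48, n = 38.
2d − n = 10 > 0, so Plotkin applies.
Compute d/(2d−n) = 24/10 ≈ 2.4000.
⌊d/(2d−n)⌋ = 2.
Plotkin bound: M ≤ 2·2 = 4.
Given |C| = 6, check: VIOLATED.
This |C| is above the Plotkin bound, so no binary code with n = 38, d = 24 and 6 codewords exists.


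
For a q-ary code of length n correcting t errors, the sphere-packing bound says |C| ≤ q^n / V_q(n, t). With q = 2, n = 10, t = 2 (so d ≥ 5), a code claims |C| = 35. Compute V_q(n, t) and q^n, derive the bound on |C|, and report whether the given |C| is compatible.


V_q(n, t) = 56, q^n = 1024, Hamming bound = 18, |C| = 35 > bound (violated).

Step 1: Compute V_q(n, t) = Σ_{j=0}^2 C(n, j) (q−1)^j.
  j = 0: C(10,0)·(1)^0 = 1·1 = 1.
  j = 1: C(10,1)·(1)^1 = 10·1 = 10.
  j = 2: C(10,2)·(1)^2 = 45·1 = 45.
  V_q(n, t) = 1 + 10 + 45 = 56.
Step 2: q^n = 2^10 = 1024.
Step 3: Hamming bound ⌊q^n / V_q(n,t)⌋ = ⌊1024/56⌋ = 18.
Step 4: Compare |C| = 35 to 18: violated.
The claimed |C| lies above the Hamming bound, so no 2-ary code of length 10 with d ≥ 5 can have 35 codewords.


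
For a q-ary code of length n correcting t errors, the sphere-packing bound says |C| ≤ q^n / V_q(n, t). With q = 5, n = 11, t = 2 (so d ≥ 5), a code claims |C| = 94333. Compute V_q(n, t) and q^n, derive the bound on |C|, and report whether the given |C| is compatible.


V_q(n, t) = 925, q^n = 48828125, Hamming bound = 52787, |C| = 94333 > bound (violated).

Step 1: Compute V_q(n, t) = Σ_{j=0}^2 C(n, j) (q−1)^j.
  j = 0: C(11,0)·(4)^0 = 1·1 = 1.
  j = 1: C(11,1)·(4)^1 = 11·4 = 44.
  j = 2: C(11,2)·(4)^2 = 55·16 = 880.
  V_q(n, t) = 1 + 44 + 880 = 925.
Step 2: q^n = 5^11 = 48828125.
Step 3: Hamming bound ⌊q^n / V_q(n,t)⌋ = ⌊48828125/925⌋ = 52787.
Step 4: Compare |C| = 94333 to 52787: violated.
The claimed |C| lies above the Hamming bound, so no 5-ary code of length 11 with d ≥ 5 can have 94333 codewords.


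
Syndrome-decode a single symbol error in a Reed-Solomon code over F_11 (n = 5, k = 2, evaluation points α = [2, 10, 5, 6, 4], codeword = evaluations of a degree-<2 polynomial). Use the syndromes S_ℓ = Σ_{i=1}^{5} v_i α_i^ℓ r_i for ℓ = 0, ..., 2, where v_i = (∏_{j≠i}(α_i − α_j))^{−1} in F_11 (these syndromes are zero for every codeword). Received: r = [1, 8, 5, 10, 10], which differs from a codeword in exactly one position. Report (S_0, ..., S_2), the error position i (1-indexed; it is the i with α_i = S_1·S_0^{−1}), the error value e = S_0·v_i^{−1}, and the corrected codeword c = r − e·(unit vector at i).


S = (6, 2, 8), error at position 5, error magnitude e = 10, c = [1, 8, 5, 10, 0].

Step 1: column multipliers v_i = (∏_{j≠i}(α_i − α_j))^{−1} mod 11.
  i = 1 (α = 2): (2−10)(2−5)(2−6)(2−4) = (−8)·(−3)·(−4)·(−2) = 192 ≡ 5, so v_1 = 5^{−1} = 9 (mod 11).
  i = 2 (α = 10): (10−2)(10−5)(10−6)(10−4) = 8·5·4·6 = 960 ≡ 3, so v_2 = 3^{−1} = 4 (mod 11).
  i = 3 (α = 5): (5−2)(5−10)(5−6)(5−4) = 3·(−5)·(−1)·1 = 15 ≡ 4, so v_3 = 4^{−1} = 3 (mod 11).
  i = 4 (α = 6): (6−2)(6−10)(6−5)(6−4) = 4·(−4)·1·2 = −32 ≡ 1, so v_4 = 1^{−1} = 1 (mod 11).
  i = 5 (α = 4): (4−2)(4−10)(4−5)(4−6) = 2·(−6)·(−1)·(−2) = −24 ≡ 9, so v_5 = 9^{−1} = 5 (mod 11).
  v = [9, 4, 3, 1, 5].
Step 2: syndromes of r = [1, 8, 5, 10, 10] (all sums mod 11).
  S_0 = Σ v_i r_i = 9·1 + 4·8 + 3·5 + 1·10 + 5·10 = 116 ≡ 6.
  S_1 = Σ v_i α_i r_i = 9·2·1 + 4·10·8 + 3·5·5 + 1·6·10 + 5·4·10 = 673 ≡ 2.
  α_i^2 mod 11 = [4, 1, 3, 3, 5].
  S_2 = Σ v_i α_i^2 r_i = 9·4·1 + 4·1·8 + 3·3·5 + 1·3·10 + 5·5·10 = 393 ≡ 8.
  S = (6, 2, 8) ≠ 0, so r is not a codeword (an error is present).
Step 3: locate the error. For a single error e at position i, S_ℓ = v_i·e·α_i^ℓ, so α_err = S_1/S_0.
  S_0^{−1} = 6^{−1} = 2 (mod 11), so α_err = 2·2 = 4 ≡ 4 = α_5. Error position i = 5.
  Consistency check: S_2/S_1 = 8·6 = 48 ≡ 4 = α_err ✓ (single-error assumption holds).
Step 4: error magnitude e = S_0/v_5 = S_0·∏_{j≠5}(α_5 − α_j) = 6·9 = 54 ≡ 10 (mod 11).
Step 5: correct position 5: c_5 = r_5 − e = 10 − 10 ≡ 0 (mod 11). Hence c = [1, 8, 5, 10, 0].
  Check: interpolating c through the α_i gives m(x) = 2 + 5·x (degree < 2) with m(α_i) = c_i for every i, so c is indeed a codeword.


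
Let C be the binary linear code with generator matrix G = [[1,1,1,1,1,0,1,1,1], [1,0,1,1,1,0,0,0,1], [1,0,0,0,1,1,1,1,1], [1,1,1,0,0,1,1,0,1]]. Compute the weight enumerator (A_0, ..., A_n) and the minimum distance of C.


Weight distribution: A_0 = 1, A_3 = 2, A_4 = 4, A_5 = 6, A_6 = 2, A_8 = 1. Minimum distance d = 3.

Enumerate all 2^4 = 16 messages m ∈ F_2^4.
For each, compute codeword c = mG in F_2^9, then tally its weight.
  m = 0000 → c = 000000000, weight = 0.
  m = 1000 → c = 111110111, weight = 8.
  m = 0100 → c = 101110001, weight = 5.
  m = 1100 → c = 010000110, weight = 3.
  m = 0010 → c = 100011111, weight = 6.
  m = 1010 → c = 011101000, weight = 4.
  m = 0110 → c = 001101110, weight = 5.
  m = 1110 → c = 110011001, weight = 5.
  m = 0001 → c = 111001101, weight = 6.
  m = 1001 → c = 000111010, weight = 4.
  m = 0101 → c = 010111100, weight = 5.
  m = 1101 → c = 101001011, weight = 5.
  m = 0011 → c = 011010010, weight = 4.
  m = 1011 → c = 100100101, weight = 4.
  m = 0111 → c = 110100011, weight = 5.
  m = 1111 → c = 001010100, weight = 3.
Tally weights:
  weight 0: 1 codewords.
  weight 3: 2 codewords.
  weight 4: 4 codewords.
  weight 5: 6 codewords.
  weight 6: 2 codewords.
  weight 8: 1 codewords.
Minimum distance d = smallest w > 0 with A_w > 0 = 3.
Sanity: Σ A_w = 16 = 2^4 = 16 ✓.


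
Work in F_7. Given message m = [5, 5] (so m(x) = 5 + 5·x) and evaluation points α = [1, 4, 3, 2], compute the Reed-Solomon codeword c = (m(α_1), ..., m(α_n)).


c = [3, 4, 6, 1]

Message polynomial: m(x) = 5 + 5·x (mod 7).
For each evaluation point α_i, compute m(α_i) mod 7:
  α_1 = 1: Horner steps 5 → 3, so m(1) = 3.
  α_2 = 4: Horner steps 5 → 4, so m(4) = 4.
  α_3 = 3: Horner steps 5 → 6, so m(3) = 6.
  α_4 = 2: Horner steps 5 → 1, so m(2) = 1.
Codeword c = [3, 4, 6, 1] ∈ F_7^4.


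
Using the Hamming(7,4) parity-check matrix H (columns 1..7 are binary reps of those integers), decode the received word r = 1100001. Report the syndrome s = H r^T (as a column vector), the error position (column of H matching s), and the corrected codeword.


s = (1, 0, 0)^T, error position = 4, corrected codeword c = 1101001

Compute s = H r^T mod 2 one row at a time:
  s_1 = 0 + 0 + 0 + 1 = 1 ≡ 1 (mod 2).
  s_2 = 1 + 0 + 0 + 1 = 2 ≡ 0 (mod 2).
  s_3 = 1 + 0 + 0 + 1 = 2 ≡ 0 (mod 2).
s = (1, 0, 0)^T — this equals column 4 of H (binary 100), so error is at position 4.
Correct: flip bit 4 of r = 1100001 to get c = 1101001.


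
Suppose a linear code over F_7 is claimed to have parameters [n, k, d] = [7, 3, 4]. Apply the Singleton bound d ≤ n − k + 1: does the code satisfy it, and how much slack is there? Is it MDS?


Singleton RHS = n − k + 1 = 5, slack = 1, bound satisfied, not MDS.

Singleton bound: d ≤ n − k + 1.
Here n = 7, k = 3, so n − k + 1 = 5.
Given d = 4, check d ≤ 5: YES.
Slack = (n − k + 1) − d = 1.
The code is NOT MDS (slack = 1 > 0).
Description: the claimed parameters are [7, 3, 4]_7; such a code would be non-MDS.


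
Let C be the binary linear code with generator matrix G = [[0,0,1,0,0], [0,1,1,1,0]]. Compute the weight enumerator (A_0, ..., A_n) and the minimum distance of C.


Weight distribution: A_0 = 1, A_1 = 1, A_2 = 1, A_3 = 1. Minimum distance d = 1.

Enumerate all 2^2 = 4 messages m ∈ F_2^2.
For each, compute codeword c = mG in F_2^5, then tally its weight.
  m = 00 → c = 00000, weight = 0.
  m = 10 → c = 00100, weight = 1.
  m = 01 → c = 01110, weight = 3.
  m = 11 → c = 01010, weight = 2.
Tally weights:
  weight 0: 1 codewords.
  weight 1: 1 codewords.
  weight 2: 1 codewords.
  weight 3: 1 codewords.
Minimum distance d = smallest w > 0 with A_w > 0 = 1.
Sanity: Σ A_w = 4 = 2^2 = 4 ✓.


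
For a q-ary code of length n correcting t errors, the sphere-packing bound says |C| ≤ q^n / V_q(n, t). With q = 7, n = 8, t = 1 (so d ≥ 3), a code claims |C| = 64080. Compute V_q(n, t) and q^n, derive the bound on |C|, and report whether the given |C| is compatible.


V_q(n, t) = 49, q^n = 5764801, Hamming bound = 117649, |C| = 64080 ≤ bound (satisfied).

Step 1: Compute V_q(n, t) = Σ_{j=0}^1 C(n, j) (q−1)^j.
  j = 0: C(8,0)·(6)^0 = 1·1 = 1.
  j = 1: C(8,1)·(6)^1 = 8·6 = 48.
  V_q(n, t) = 1 + 48 = 49.
Step 2: q^n = 7^8 = 5764801.
Step 3: Hamming bound ⌊q^n / V_q(n,t)⌋ = ⌊5764801/49⌋ = 117649.
Step 4: Compare |C| = 64080 to 117649: satisfied.
The claimed |C| lies below the Hamming bound.


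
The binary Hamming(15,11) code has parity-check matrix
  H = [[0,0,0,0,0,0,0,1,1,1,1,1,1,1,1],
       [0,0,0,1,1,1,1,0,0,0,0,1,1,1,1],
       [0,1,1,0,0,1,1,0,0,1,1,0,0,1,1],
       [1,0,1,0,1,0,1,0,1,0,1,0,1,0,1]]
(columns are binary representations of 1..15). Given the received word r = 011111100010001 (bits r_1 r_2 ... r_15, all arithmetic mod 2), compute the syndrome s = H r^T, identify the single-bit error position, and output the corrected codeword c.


s = (0, 1, 0, 1)^T, error position = 5, corrected codeword c = 011101100010001

Compute s = H r^T mod 2 one row at a time:
  s_1 = 0 + 0 + 0 + 1 + 0 + 0 + 0 + 1 = 2 ≡ 0 (mod 2).
  s_2 = 1 + 1 + 1 + 1 + 0 + 0 + 0 + 1 = 5 ≡ 1 (mod 2).
  s_3 = 1 + 1 + 1 + 1 + 0 + 1 + 0 + 1 = 6 ≡ 0 (mod 2).
  s_4 = 0 + 1 + 1 + 1 + 0 + 1 + 0 + 1 = 5 ≡ 1 (mod 2).
s = (0, 1, 0, 1)^T — this equals column 5 of H (binary 0101), so error is at position 5.
Correct: flip bit 5 of r = 011111100010001 to get c = 011101100010001.


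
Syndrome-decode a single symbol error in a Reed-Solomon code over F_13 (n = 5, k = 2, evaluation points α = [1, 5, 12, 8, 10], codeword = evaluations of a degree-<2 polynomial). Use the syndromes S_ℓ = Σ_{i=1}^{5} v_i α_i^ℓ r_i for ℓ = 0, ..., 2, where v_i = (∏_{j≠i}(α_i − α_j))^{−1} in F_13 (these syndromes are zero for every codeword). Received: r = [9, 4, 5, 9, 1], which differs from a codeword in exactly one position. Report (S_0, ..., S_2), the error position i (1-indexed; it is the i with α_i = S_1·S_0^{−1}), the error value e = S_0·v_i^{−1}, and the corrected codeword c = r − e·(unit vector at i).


S = (1, 8, 12), error at position 4, error magnitude e = 12, c = [9, 4, 5, 10, 1].

Step 1: column multipliers v_i = (∏_{j≠i}(α_i − α_j))^{−1} mod 13.
  i = 1 (α = 1): (1−5)(1−12)(1−8)(1−10) = (−4)·(−11)·(−7)·(−9) = 2772 ≡ 3, so v_1 = 3^{−1} = 9 (mod 13).
  i = 2 (α = 5): (5−1)(5−12)(5−8)(5−10) = 4·(−7)·(−3)·(−5) = −420 ≡ 9, so v_2 = 9^{−1} = 3 (mod 13).
  i = 3 (α = 12): (12−1)(12−5)(12−8)(12−10) = 11·7·4·2 = 616 ≡ 5, so v_3 = 5^{−1} = 8 (mod 13).
  i = 4 (α = 8): (8−1)(8−5)(8−12)(8−10) = 7·3·(−4)·(−2) = 168 ≡ 12, so v_4 = 12^{−1} = 12 (mod 13).
  i = 5 (α = 10): (10−1)(10−5)(10−12)(10−8) = 9·5·(−2)·2 = −180 ≡ 2, so v_5 = 2^{−1} = 7 (mod 13).
  v = [9, 3, 8, 12, 7].
Step 2: syndromes of r = [9, 4, 5, 9, 1] (all sums mod 13).
  S_0 = Σ v_i r_i = 9·9 + 3·4 + 8·5 + 12·9 + 7·1 = 248 ≡ 1.
  S_1 = Σ v_i α_i r_i = 9·1·9 + 3·5·4 + 8·12·5 + 12·8·9 + 7·10·1 = 1555 ≡ 8.
  α_i^2 mod 13 = [1, 12, 1, 12, 9].
  S_2 = Σ v_i α_i^2 r_i = 9·1·9 + 3·12·4 + 8·1·5 + 12·12·9 + 7·9·1 = 1624 ≡ 12.
  S = (1, 8, 12) ≠ 0, so r is not a codeword (an error is present).
Step 3: locate the error. For a single error e at position i, S_ℓ = v_i·e·α_i^ℓ, so α_err = S_1/S_0.
  S_0^{−1} = 1^{−1} = 1 (mod 13), so α_err = 8·1 = 8 ≡ 8 = α_4. Error position i = 4.
  Consistency check: S_2/S_1 = 12·5 = 60 ≡ 8 = α_err ✓ (single-error assumption holds).
Step 4: error magnitude e = S_0/v_4 = S_0·∏_{j≠4}(α_4 − α_j) = 1·12 = 12 ≡ 12 (mod 13).
Step 5: correct position 4: c_4 = r_4 − e = 9 − 12 ≡ 10 (mod 13). Hence c = [9, 4, 5, 10, 1].
  Check: interpolating c through the α_i gives m(x) = 7 + 2·x (degree < 2) with m(α_i) = c_i for every i, so c is indeed a codeword.


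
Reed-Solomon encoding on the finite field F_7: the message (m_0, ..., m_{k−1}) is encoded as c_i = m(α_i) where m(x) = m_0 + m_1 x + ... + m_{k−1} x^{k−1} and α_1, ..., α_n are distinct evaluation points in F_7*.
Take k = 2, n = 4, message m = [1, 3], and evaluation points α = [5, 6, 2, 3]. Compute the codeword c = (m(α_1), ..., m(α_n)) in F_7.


c = [2, 5, 0, 3]

Message polynomial: m(x) = 1 + 3·x (mod 7).
For each evaluation point α_i, compute m(α_i) mod 7:
  α_1 = 5: Horner steps 3 → 2, so m(5) = 2.
  α_2 = 6: Horner steps 3 → 5, so m(6) = 5.
  α_3 = 2: Horner steps 3 → 0, so m(2) = 0.
  α_4 = 3: Horner steps 3 → 3, so m(3) = 3.
Codeword c = [2, 5, 0, 3] ∈ F_7^4.


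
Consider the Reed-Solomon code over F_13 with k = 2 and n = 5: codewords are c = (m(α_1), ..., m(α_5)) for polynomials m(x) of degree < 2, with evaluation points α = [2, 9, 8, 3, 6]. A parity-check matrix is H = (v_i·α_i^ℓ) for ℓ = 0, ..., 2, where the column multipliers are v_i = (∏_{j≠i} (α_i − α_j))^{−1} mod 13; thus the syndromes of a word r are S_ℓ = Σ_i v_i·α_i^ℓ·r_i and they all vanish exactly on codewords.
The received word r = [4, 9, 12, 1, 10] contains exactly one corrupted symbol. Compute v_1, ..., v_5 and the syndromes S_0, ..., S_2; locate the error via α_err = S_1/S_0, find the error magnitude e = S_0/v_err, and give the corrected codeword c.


S = (10, 8, 9), error at position 5, error magnitude e = 5, c = [4, 9, 12, 1, 5].

Step 1: column multipliers v_i = (∏_{j≠i}(α_i − α_j))^{−1} mod 13.
  i = 1 (α = 2): (2−9)(2−8)(2−3)(2−6) = (−7)·(−6)·(−1)·(−4) = 168 ≡ 12, so v_1 = 12^{−1} = 12 (mod 13).
  i = 2 (α = 9): (9−2)(9−8)(9−3)(9−6) = 7·1·6·3 = 126 ≡ 9, so v_2 = 9^{−1} = 3 (mod 13).
  i = 3 (α = 8): (8−2)(8−9)(8−3)(8−6) = 6·(−1)·5·2 = −60 ≡ 5, so v_3 = 5^{−1} = 8 (mod 13).
  i = 4 (α = 3): (3−2)(3−9)(3−8)(3−6) = 1·(−6)·(−5)·(−3) = −90 ≡ 1, so v_4 = 1^{−1} = 1 (mod 13).
  i = 5 (α = 6): (6−2)(6−9)(6−8)(6−3) = 4·(−3)·(−2)·3 = 72 ≡ 7, so v_5 = 7^{−1} = 2 (mod 13).
  v = [12, 3, 8, 1, 2].
Step 2: syndromes of r = [4, 9, 12, 1, 10] (all sums mod 13).
  S_0 = Σ v_i r_i = 12·4 + 3·9 + 8·12 + 1·1 + 2·10 = 192 ≡ 10.
  S_1 = Σ v_i α_i r_i = 12·2·4 + 3·9·9 + 8·8·12 + 1·3·1 + 2·6·10 = 1230 ≡ 8.
  α_i^2 mod 13 = [4, 3, 12, 9, 10].
  S_2 = Σ v_i α_i^2 r_i = 12·4·4 + 3·3·9 + 8·12·12 + 1·9·1 + 2·10·10 = 1634 ≡ 9.
  S = (10, 8, 9) ≠ 0, so r is not a codeword (an error is present).
Step 3: locate the error. For a single error e at position i, S_ℓ = v_i·e·α_i^ℓ, so α_err = S_1/S_0.
  S_0^{−1} = 10^{−1} = 4 (mod 13), so α_err = 8·4 = 32 ≡ 6 = α_5. Error position i = 5.
  Consistency check: S_2/S_1 = 9·5 = 45 ≡ 6 = α_err ✓ (single-error assumption holds).
Step 4: error magnitude e = S_0/v_5 = S_0·∏_{j≠5}(α_5 − α_j) = 10·7 = 70 ≡ 5 (mod 13).
Step 5: correct position 5: c_5 = r_5 − e = 10 − 5 ≡ 5 (mod 13). Hence c = [4, 9, 12, 1, 5].
  Check: interpolating c through the α_i gives m(x) = 10 + 10·x (degree < 2) with m(α_i) = c_i for every i, so c is indeed a codeword.


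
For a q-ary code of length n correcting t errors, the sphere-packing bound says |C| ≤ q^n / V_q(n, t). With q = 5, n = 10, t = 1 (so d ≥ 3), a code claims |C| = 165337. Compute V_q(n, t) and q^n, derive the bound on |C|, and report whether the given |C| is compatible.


V_q(n, t) = 41, q^n = 9765625, Hamming bound = 238185, |C| = 165337 ≤ bound (satisfied).

Step 1: Compute V_q(n, t) = Σ_{j=0}^1 C(n, j) (q−1)^j.
  j = 0: C(10,0)·(4)^0 = 1·1 = 1.
  j = 1: C(10,1)·(4)^1 = 10·4 = 40.
  V_q(n, t) = 1 + 40 = 41.
Step 2: q^n = 5^10 = 9765625.
Step 3: Hamming bound ⌊q^n / V_q(n,t)⌋ = ⌊9765625/41⌋ = 238185.
Step 4: Compare |C| = 165337 to 238185: satisfied.
The claimed |C| lies below the Hamming bound.


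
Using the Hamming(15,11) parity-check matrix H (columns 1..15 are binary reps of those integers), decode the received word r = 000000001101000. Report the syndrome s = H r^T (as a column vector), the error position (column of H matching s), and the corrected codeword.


s = (1, 1, 1, 1)^T, error position = 15, corrected codeword c = 000000001101001

Compute s = H r^T mod 2 one row at a time:
  s_1 = 0 + 1 + 1 + 0 + 1 + 0 + 0 + 0 = 3 ≡ 1 (mod 2).
  s_2 = 0 + 0 + 0 + 0 + 1 + 0 + 0 + 0 = 1 ≡ 1 (mod 2).
  s_3 = 0 + 0 + 0 + 0 + 1 + 0 + 0 + 0 = 1 ≡ 1 (mod 2).
  s_4 = 0 + 0 + 0 + 0 + 1 + 0 + 0 + 0 = 1 ≡ 1 (mod 2).
s = (1, 1, 1, 1)^T — this equals column 15 of H (binary 1111), so error is at position 15.
Correct: flip bit 15 of r = 000000001101000 to get c = 000000001101001.


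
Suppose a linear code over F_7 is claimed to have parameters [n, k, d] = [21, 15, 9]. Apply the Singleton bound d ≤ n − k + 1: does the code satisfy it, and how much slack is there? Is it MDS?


Singleton RHS = n − k + 1 = 7, slack = -2, bound violated (no such code; not MDS).

Singleton bound: d ≤ n − k + 1.
Here n = 21, k = 15, so n − k + 1 = 7.
Given d = 9, check d ≤ 7: NO.
Slack = (n − k + 1) − d = -2.
The slack is negative: d = 9 exceeds n − k + 1 = 7 by 2, so the Singleton bound is violated and no linear [21, 15, 9]_7 code can exist. In particular it is not MDS (MDS requires d = n − k + 1 exactly).
Description: the claimed parameters are [21, 15, 9]_7; such a code would be impossible (violates the Singleton bound).


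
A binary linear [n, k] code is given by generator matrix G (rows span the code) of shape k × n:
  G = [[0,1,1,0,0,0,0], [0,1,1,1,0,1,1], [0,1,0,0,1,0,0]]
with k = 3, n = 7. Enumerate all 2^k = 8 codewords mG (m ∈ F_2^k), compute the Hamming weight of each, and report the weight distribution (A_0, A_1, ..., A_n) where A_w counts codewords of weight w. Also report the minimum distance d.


Weight distribution: A_0 = 1, A_2 = 3, A_3 = 1, A_5 = 3. Minimum distance d = 2.

Enumerate all 2^3 = 8 messages m ∈ F_2^3.
For each, compute codeword c = mG in F_2^7, then tally its weight.
  m = 000 → c = 0000000, weight = 0.
  m = 100 → c = 0110000, weight = 2.
  m = 010 → c = 0111011, weight = 5.
  m = 110 → c = 0001011, weight = 3.
  m = 001 → c = 0100100, weight = 2.
  m = 101 → c = 0010100, weight = 2.
  m = 011 → c = 0011111, weight = 5.
  m = 111 → c = 0101111, weight = 5.
Tally weights:
  weight 0: 1 codewords.
  weight 2: 3 codewords.
  weight 3: 1 codewords.
  weight 5: 3 codewords.
Minimum distance d = smallest w > 0 with A_w > 0 = 2.
Sanity: Σ A_w = 8 = 2^3 = 8 ✓.


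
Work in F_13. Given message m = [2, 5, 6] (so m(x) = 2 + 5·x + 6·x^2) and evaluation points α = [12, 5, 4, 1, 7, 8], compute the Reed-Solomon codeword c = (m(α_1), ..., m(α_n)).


c = [3, 8, 1, 0, 6, 10]

Message polynomial: m(x) = 2 + 5·x + 6·x^2 (mod 13).
For each evaluation point α_i, compute m(α_i) mod 13:
  α_1 = 12: Horner steps 6 → 12 → 3, so m(12) = 3.
  α_2 = 5: Horner steps 6 → 9 → 8, so m(5) = 8.
  α_3 = 4: Horner steps 6 → 3 → 1, so m(4) = 1.
  α_4 = 1: Horner steps 6 → 11 → 0, so m(1) = 0.
  α_5 = 7: Horner steps 6 → 8 → 6, so m(7) = 6.
  α_6 = 8: Horner steps 6 → 1 → 10, so m(8) = 10.
Codeword c = [3, 8, 1, 0, 6, 10] ∈ F_13^6.


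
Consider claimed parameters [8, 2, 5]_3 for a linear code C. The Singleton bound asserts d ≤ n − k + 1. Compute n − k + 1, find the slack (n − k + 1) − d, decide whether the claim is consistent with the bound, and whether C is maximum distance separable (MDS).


Singleton RHS = n − k + 1 = 7, slack = 2, bound satisfied, not MDS.

Singleton bound: d ≤ n − k + 1.
Here n = 8, k = 2, so n − k + 1 = 7.
Given d = 5, check d ≤ 7: YES.
Slack = (n − k + 1) − d = 2.
The code is NOT MDS (slack = 2 > 0).
Description: the claimed parameters are [8, 2, 5]_3; such a code would be non-MDS.


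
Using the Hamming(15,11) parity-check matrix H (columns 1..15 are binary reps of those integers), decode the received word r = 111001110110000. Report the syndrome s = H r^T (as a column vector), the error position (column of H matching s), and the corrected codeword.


s = (1, 0, 0, 0)^T, error position = 8, corrected codeword c = 111001100110000

Compute s = H r^T mod 2 one row at a time:
  s_1 = 1 + 0 + 1 + 1 + 0 + 0 + 0 + 0 = 3 ≡ 1 (mod 2).
  s_2 = 0 + 0 + 1 + 1 + 0 + 0 + 0 + 0 = 2 ≡ 0 (mod 2).
  s_3 = 1 + 1 + 1 + 1 + 1 + 1 + 0 + 0 = 6 ≡ 0 (mod 2).
  s_4 = 1 + 1 + 0 + 1 + 0 + 1 + 0 + 0 = 4 ≡ 0 (mod 2).
s = (1, 0, 0, 0)^T — this equals column 8 of H (binary 1000), so error is at position 8.
Correct: flip bit 8 of r = 111001110110000 to get c = 111001100110000.


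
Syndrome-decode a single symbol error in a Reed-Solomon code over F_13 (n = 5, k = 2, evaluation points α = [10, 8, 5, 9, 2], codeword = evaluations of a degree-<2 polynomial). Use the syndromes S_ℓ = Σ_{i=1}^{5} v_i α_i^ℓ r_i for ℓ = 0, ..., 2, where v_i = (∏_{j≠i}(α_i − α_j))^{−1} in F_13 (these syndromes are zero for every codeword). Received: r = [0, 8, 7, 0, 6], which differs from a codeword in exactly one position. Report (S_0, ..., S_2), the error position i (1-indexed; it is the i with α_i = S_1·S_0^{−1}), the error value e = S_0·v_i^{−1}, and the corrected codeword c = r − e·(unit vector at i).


S = (2, 5, 6), error at position 4, error magnitude e = 9, c = [0, 8, 7, 4, 6].

Step 1: column multipliers v_i = (∏_{j≠i}(α_i − α_j))^{−1} mod 13.
  i = 1 (α = 10): (10−8)(10−5)(10−9)(10−2) = 2·5·1·8 = 80 ≡ 2, so v_1 = 2^{−1} = 7 (mod 13).
  i = 2 (α = 8): (8−10)(8−5)(8−9)(8−2) = (−2)·3·(−1)·6 = 36 ≡ 10, so v_2 = 10^{−1} = 4 (mod 13).
  i = 3 (α = 5): (5−10)(5−8)(5−9)(5−2) = (−5)·(−3)·(−4)·3 = −180 ≡ 2, so v_3 = 2^{−1} = 7 (mod 13).
  i = 4 (α = 9): (9−10)(9−8)(9−5)(9−2) = (−1)·1·4·7 = −28 ≡ 11, so v_4 = 11^{−1} = 6 (mod 13).
  i = 5 (α = 2): (2−10)(2−8)(2−5)(2−9) = (−8)·(−6)·(−3)·(−7) = 1008 ≡ 7, so v_5 = 7^{−1} = 2 (mod 13).
  v = [7, 4, 7, 6, 2].
Step 2: syndromes of r = [0, 8, 7, 0, 6] (all sums mod 13).
  S_0 = Σ v_i r_i = 7·0 + 4·8 + 7·7 + 6·0 + 2·6 = 93 ≡ 2.
  S_1 = Σ v_i α_i r_i = 7·10·0 + 4·8·8 + 7·5·7 + 6·9·0 + 2·2·6 = 525 ≡ 5.
  α_i^2 mod 13 = [9, 12, 12, 3, 4].
  S_2 = Σ v_i α_i^2 r_i = 7·9·0 + 4·12·8 + 7·12·7 + 6·3·0 + 2·4·6 = 1020 ≡ 6.
  S = (2, 5, 6) ≠ 0, so r is not a codeword (an error is present).
Step 3: locate the error. For a single error e at position i, S_ℓ = v_i·e·α_i^ℓ, so α_err = S_1/S_0.
  S_0^{−1} = 2^{−1} = 7 (mod 13), so α_err = 5·7 = 35 ≡ 9 = α_4. Error position i = 4.
  Consistency check: S_2/S_1 = 6·8 = 48 ≡ 9 = α_err ✓ (single-error assumption holds).
Step 4: error magnitude e = S_0/v_4 = S_0·∏_{j≠4}(α_4 − α_j) = 2·11 = 22 ≡ 9 (mod 13).
Step 5: correct position 4: c_4 = r_4 − e = 0 − 9 ≡ 4 (mod 13). Hence c = [0, 8, 7, 4, 6].
  Check: interpolating c through the α_i gives m(x) = 1 + 9·x (degree < 2) with m(α_i) = c_i for every i, so c is indeed a codeword.
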